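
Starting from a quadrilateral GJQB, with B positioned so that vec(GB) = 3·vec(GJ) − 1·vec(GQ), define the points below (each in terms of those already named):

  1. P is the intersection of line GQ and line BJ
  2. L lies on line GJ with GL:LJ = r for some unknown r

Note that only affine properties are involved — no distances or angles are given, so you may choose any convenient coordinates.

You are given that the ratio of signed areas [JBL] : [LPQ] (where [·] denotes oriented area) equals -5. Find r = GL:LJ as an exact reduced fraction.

Work in coordinates with G = (0, 0), J = (1, 0), Q = (0, 1), B = (3, -1).
1. P is the intersection of line GQ and line BJ ⇒ P = (0, 1/2)
2. With GL:LJ = r, write λ = r/(r+1) so L = G + λ·(J−G); L is affine-linear in λ
Every point depending on L is an affine combination of L and λ-independent points, so each such coordinate is linear in λ; the λ² term in each signed area is a multiple of (J−G)×(J−G) = 0, so 2·[JBL] and 2·[LPQ] are each linear in λ. Evaluating at λ=0 and λ=1:
  2·[JBL] = λ − 1,   2·[LPQ] = -1/2·λ
So [JBL]:[LPQ] = (λ − 1) / (-1/2·λ). Setting this equal to -5:
  λ − 1 = -5·(-1/2·λ)  ⇒  λ = -2/3
Then r = λ/(1−λ) = (-2/3)/(5/3) = -2/5. Check: with r = -2/5, L = (-2/3, 0) and [JBL]:[LPQ] = -5 as required.

r = -2/5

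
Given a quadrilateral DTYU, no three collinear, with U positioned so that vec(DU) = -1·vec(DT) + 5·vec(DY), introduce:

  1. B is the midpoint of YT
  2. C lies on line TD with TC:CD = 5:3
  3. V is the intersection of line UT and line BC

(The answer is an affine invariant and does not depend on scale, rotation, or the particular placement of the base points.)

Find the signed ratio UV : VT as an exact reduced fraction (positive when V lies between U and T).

UV:VT = 21/5

Set D = (0, 0), T = (1, 0), Y = (0, 1), U = (-1, 5); any affine frame gives the same invariant.
1. B is the midpoint of YT ⇒ B = (1/2, 1/2)
2. C lies on line TD with TC:CD = 5:3 ⇒ C = (3/8, 0)
3. V is the intersection of line UT and line BC ⇒ V = (8/13, 25/26)
V = U + t·(T−U) with t = 21/26, so UV:VT = t:(1−t) = 21/26:5/26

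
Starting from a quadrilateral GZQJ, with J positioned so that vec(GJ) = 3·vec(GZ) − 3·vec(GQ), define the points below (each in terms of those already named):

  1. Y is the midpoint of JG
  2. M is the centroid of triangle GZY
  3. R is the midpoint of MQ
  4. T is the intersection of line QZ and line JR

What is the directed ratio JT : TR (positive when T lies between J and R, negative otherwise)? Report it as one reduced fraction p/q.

JT:TR = -3

Set G = (0, 0), Z = (1, 0), Q = (0, 1), J = (3, -3); any affine frame gives the same invariant.
1. Y is the midpoint of JG ⇒ Y = (3/2, -3/2)
2. M is the centroid of triangle GZY ⇒ M = (5/6, -1/2)
3. R is the midpoint of MQ ⇒ R = (5/12, 1/4)
4. T is the intersection of line QZ and line JR ⇒ T = (-7/8, 15/8)
T = J + t·(R−J) with t = 3/2, so JT:TR = t:(1−t) = 3/2:-1/2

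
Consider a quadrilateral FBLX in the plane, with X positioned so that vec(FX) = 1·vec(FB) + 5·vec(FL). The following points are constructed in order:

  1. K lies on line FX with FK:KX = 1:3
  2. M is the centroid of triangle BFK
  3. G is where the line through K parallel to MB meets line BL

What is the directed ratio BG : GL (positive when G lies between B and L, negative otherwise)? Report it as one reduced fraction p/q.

Choose coordinates F = (0, 0), B = (1, 0), L = (0, 1), X = (1, 5).
1. K lies on line FX with FK:KX = 1:3 ⇒ K = (1/4, 5/4)
2. M is the centroid of triangle BFK ⇒ M = (5/12, 5/12)
3. G is where the line through K parallel to MB meets line BL ⇒ G = (-3/2, 5/2)
G = B + t·(L−B) with t = 5/2, so BG:GL = t:(1−t) = 5/2:-3/2

BG:GL = -5/3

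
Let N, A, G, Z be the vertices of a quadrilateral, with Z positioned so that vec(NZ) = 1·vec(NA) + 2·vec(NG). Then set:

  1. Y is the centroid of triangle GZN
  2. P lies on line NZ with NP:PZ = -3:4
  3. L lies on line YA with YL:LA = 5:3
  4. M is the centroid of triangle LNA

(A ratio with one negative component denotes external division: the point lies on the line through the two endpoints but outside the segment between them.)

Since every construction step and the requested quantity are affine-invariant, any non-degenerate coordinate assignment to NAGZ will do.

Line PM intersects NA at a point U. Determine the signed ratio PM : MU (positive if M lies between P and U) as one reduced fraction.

Work in coordinates with N = (0, 0), A = (1, 0), G = (0, 1), Z = (1, 2).
1. Y is the centroid of triangle GZN ⇒ Y = (1/3, 1)
2. P lies on line NZ with NP:PZ = -3:4 ⇒ P = (-3, -6)
3. L lies on line YA with YL:LA = 5:3 ⇒ L = (3/4, 3/8)
4. M is the centroid of triangle LNA ⇒ M = (7/12, 1/8)
line PM meets NA at U = (25/49, 0)
M = P + t·(U−P) with t = 49/48, so PM:MU = 49/48:-1/48

PM:MU = -49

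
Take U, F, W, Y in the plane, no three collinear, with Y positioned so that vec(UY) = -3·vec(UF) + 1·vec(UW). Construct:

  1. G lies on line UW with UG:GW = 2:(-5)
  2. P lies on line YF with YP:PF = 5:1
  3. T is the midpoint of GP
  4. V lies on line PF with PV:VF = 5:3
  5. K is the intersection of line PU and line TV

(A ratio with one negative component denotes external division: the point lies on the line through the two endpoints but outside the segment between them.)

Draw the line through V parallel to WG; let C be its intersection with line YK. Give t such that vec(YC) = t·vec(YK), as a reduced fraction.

t = 3/10

Choose coordinates U = (0, 0), F = (1, 0), W = (0, 1), Y = (-3, 1).
1. G lies on line UW with UG:GW = 2:(-5) ⇒ G = (0, -2/3)
2. P lies on line YF with YP:PF = 5:1 ⇒ P = (1/3, 1/6)
3. T is the midpoint of GP ⇒ T = (1/6, -1/4)
4. V lies on line PF with PV:VF = 5:3 ⇒ V = (3/4, 1/16)
5. K is the intersection of line PU and line TV ⇒ K = (19/2, 19/4)
through V parallel to WG: direction (0, -5/3); meets YK at C = (3/4, 17/8)
C = Y + t·(K−Y) with t = 3/10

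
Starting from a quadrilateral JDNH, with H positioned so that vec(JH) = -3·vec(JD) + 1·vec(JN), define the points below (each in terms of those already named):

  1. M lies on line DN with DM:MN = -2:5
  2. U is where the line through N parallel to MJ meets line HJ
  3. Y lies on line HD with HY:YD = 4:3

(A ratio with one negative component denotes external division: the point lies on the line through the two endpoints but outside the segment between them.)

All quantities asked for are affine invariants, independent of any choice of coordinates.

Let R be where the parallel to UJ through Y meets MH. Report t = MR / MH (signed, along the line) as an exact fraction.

Work in coordinates with J = (0, 0), D = (1, 0), N = (0, 1), H = (-3, 1).
1. M lies on line DN with DM:MN = -2:5 ⇒ M = (5/3, -2/3)
2. U is where the line through N parallel to MJ meets line HJ ⇒ U = (15, -5)
3. Y lies on line HD with HY:YD = 4:3 ⇒ Y = (-5/7, 3/7)
through Y parallel to UJ: direction (-15, 5); meets MH at R = (-11, 27/7)
R = M + t·(H−M) with t = 19/7

t = 19/7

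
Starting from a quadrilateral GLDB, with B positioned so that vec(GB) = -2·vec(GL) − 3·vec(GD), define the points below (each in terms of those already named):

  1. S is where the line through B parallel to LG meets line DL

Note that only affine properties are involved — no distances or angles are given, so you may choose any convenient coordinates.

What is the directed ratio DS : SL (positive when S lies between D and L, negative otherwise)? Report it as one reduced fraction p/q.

DS:SL = -4/3

Set G = (0, 0), L = (1, 0), D = (0, 1), B = (-2, -3); any affine frame gives the same invariant.
1. S is where the line through B parallel to LG meets line DL ⇒ S = (4, -3)
S = D + t·(L−D) with t = 4, so DS:SL = t:(1−t) = 4:-3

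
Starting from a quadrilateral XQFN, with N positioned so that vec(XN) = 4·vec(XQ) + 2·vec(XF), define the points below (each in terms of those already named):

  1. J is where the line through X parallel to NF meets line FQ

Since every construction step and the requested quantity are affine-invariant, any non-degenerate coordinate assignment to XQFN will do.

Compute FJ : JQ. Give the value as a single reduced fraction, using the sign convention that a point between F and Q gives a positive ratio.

FJ:JQ = 4

Set X = (0, 0), Q = (1, 0), F = (0, 1), N = (4, 2); any affine frame gives the same invariant.
1. J is where the line through X parallel to NF meets line FQ ⇒ J = (4/5, 1/5)
J = F + t·(Q−F) with t = 4/5, so FJ:JQ = t:(1−t) = 4/5:1/5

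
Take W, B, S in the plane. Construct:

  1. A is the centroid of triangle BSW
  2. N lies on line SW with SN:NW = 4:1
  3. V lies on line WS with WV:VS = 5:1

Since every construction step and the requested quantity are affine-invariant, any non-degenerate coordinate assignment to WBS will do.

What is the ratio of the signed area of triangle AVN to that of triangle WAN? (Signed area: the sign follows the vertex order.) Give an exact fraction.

Assign W = (0, 0), B = (1, 0), S = (0, 1) — the answer is frame-independent, so this choice is without loss of generality.
1. A is the centroid of triangle BSW ⇒ A = (1/3, 1/3)
2. N lies on line SW with SN:NW = 4:1 ⇒ N = (0, 1/5)
3. V lies on line WS with WV:VS = 5:1 ⇒ V = (0, 5/6)
2·[AVN] = 19/90, 2·[WAN] = 1/15
[AVN]:[WAN] = 19/90:1/15 = 19/6

[AVN]:[WAN] = 19/6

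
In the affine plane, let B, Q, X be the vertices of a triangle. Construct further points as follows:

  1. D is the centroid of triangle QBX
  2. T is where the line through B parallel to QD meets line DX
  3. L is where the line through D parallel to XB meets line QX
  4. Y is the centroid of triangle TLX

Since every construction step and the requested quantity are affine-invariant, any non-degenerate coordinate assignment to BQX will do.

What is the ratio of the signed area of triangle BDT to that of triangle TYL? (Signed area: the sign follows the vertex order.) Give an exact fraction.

Set B = (0, 0), Q = (1, 0), X = (0, 1); any affine frame gives the same invariant.
1. D is the centroid of triangle QBX ⇒ D = (1/3, 1/3)
2. T is where the line through B parallel to QD meets line DX ⇒ T = (2/3, -1/3)
3. L is where the line through D parallel to XB meets line QX ⇒ L = (1/3, 2/3)
4. Y is the centroid of triangle TLX ⇒ Y = (1/3, 4/9)
2·[BDT] = -1/3, 2·[TYL] = -2/27
[BDT]:[TYL] = -1/3:-2/27 = 9/2

[BDT]:[TYL] = 9/2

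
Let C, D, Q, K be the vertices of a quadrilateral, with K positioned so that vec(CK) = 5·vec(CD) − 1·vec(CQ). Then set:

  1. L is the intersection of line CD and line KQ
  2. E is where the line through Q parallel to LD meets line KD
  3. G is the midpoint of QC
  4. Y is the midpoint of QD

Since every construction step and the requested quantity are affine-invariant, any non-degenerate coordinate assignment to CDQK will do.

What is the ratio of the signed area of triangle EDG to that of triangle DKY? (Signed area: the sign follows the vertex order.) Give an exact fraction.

[EDG]:[DKY] = 2/3

Assign C = (0, 0), D = (1, 0), Q = (0, 1), K = (5, -1) — the answer is frame-independent, so this choice is without loss of generality.
1. L is the intersection of line CD and line KQ ⇒ L = (5/2, 0)
2. E is where the line through Q parallel to LD meets line KD ⇒ E = (-3, 1)
3. G is the midpoint of QC ⇒ G = (0, 1/2)
4. Y is the midpoint of QD ⇒ Y = (1/2, 1/2)
2·[EDG] = 1, 2·[DKY] = 3/2
[EDG]:[DKY] = 1:3/2 = 2/3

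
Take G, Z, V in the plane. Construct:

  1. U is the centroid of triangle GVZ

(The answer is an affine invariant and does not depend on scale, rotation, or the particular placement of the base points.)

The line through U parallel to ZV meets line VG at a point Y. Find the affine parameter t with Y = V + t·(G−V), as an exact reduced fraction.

t = 1/3

Assign G = (0, 0), Z = (1, 0), V = (0, 1) — the answer is frame-independent, so this choice is without loss of generality.
1. U is the centroid of triangle GVZ ⇒ U = (1/3, 1/3)
through U parallel to ZV: direction (-1, 1); meets VG at Y = (0, 2/3)
Y = V + t·(G−V) with t = 1/3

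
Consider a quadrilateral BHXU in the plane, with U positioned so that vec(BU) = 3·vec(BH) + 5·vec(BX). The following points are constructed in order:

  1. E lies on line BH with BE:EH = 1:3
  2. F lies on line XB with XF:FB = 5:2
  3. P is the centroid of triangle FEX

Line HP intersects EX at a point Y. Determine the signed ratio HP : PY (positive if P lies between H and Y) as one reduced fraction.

Choose coordinates B = (0, 0), H = (1, 0), X = (0, 1), U = (3, 5).
1. E lies on line BH with BE:EH = 1:3 ⇒ E = (1/4, 0)
2. F lies on line XB with XF:FB = 5:2 ⇒ F = (0, 2/7)
3. P is the centroid of triangle FEX ⇒ P = (1/12, 3/7)
line HP meets EX at Y = (41/272, 27/68)
P = H + t·(Y−H) with t = 68/63, so HP:PY = 68/63:-5/63

HP:PY = -68/5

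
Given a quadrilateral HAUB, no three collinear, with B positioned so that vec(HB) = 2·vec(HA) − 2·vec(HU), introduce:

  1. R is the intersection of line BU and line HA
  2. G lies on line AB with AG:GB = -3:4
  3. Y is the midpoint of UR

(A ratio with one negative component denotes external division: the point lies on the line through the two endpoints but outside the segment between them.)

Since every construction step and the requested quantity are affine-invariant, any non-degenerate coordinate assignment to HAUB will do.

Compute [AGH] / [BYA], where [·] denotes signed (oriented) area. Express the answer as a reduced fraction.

Set H = (0, 0), A = (1, 0), U = (0, 1), B = (2, -2); any affine frame gives the same invariant.
1. R is the intersection of line BU and line HA ⇒ R = (2/3, 0)
2. G lies on line AB with AG:GB = -3:4 ⇒ G = (-2, 6)
3. Y is the midpoint of UR ⇒ Y = (1/3, 1/2)
2·[AGH] = 6, 2·[BYA] = -5/6
[AGH]:[BYA] = 6:-5/6 = -36/5

[AGH]:[BYA] = -36/5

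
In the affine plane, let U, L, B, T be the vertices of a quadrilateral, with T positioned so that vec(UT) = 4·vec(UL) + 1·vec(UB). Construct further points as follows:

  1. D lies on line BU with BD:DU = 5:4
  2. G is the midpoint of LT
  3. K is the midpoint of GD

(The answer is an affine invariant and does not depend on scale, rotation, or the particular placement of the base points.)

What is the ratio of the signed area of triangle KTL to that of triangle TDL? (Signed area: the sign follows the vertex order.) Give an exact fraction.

Choose coordinates U = (0, 0), L = (1, 0), B = (0, 1), T = (4, 1).
1. D lies on line BU with BD:DU = 5:4 ⇒ D = (0, 4/9)
2. G is the midpoint of LT ⇒ G = (5/2, 1/2)
3. K is the midpoint of GD ⇒ K = (5/4, 17/36)
2·[KTL] = -7/6, 2·[TDL] = 7/3
[KTL]:[TDL] = -7/6:7/3 = -1/2

[KTL]:[TDL] = -1/2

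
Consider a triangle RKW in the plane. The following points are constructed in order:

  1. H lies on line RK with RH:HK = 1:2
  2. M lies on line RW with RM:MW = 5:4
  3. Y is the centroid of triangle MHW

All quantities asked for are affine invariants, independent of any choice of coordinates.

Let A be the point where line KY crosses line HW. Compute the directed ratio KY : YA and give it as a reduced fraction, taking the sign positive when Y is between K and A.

Work in coordinates with R = (0, 0), K = (1, 0), W = (0, 1).
1. H lies on line RK with RH:HK = 1:2 ⇒ H = (1/3, 0)
2. M lies on line RW with RM:MW = 5:4 ⇒ M = (0, 5/9)
3. Y is the centroid of triangle MHW ⇒ Y = (1/9, 14/27)
line KY meets HW at A = (5/29, 14/29)
Y = K + t·(A−K) with t = 29/27, so KY:YA = 29/27:-2/27

KY:YA = -29/2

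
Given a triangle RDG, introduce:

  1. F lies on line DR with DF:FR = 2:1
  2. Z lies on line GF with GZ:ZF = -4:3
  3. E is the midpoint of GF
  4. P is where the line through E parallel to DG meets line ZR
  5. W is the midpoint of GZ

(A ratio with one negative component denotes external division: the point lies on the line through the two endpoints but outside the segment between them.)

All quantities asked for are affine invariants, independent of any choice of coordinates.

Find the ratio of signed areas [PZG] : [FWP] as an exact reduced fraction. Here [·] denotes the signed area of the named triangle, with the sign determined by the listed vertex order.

Assign R = (0, 0), D = (1, 0), G = (0, 1) — the answer is frame-independent, so this choice is without loss of generality.
1. F lies on line DR with DF:FR = 2:1 ⇒ F = (1/3, 0)
2. Z lies on line GF with GZ:ZF = -4:3 ⇒ Z = (4/3, -3)
3. E is the midpoint of GF ⇒ E = (1/6, 1/2)
4. P is where the line through E parallel to DG meets line ZR ⇒ P = (-8/15, 6/5)
5. W is the midpoint of GZ ⇒ W = (2/3, -1)
2·[PZG] = 28/15, 2·[FWP] = -7/15
[PZG]:[FWP] = 28/15:-7/15 = -4

[PZG]:[FWP] = -4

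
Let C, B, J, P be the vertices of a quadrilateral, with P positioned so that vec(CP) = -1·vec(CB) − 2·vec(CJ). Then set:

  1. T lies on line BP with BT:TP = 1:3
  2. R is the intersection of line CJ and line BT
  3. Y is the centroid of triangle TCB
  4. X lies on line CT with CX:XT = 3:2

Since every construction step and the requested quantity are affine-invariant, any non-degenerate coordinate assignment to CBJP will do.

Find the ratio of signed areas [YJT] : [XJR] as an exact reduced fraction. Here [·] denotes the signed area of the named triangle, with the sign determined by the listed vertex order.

Assign C = (0, 0), B = (1, 0), J = (0, 1), P = (-1, -2) — the answer is frame-independent, so this choice is without loss of generality.
1. T lies on line BP with BT:TP = 1:3 ⇒ T = (1/2, -1/2)
2. R is the intersection of line CJ and line BT ⇒ R = (0, -1)
3. Y is the centroid of triangle TCB ⇒ Y = (1/2, -1/6)
4. X lies on line CT with CX:XT = 3:2 ⇒ X = (3/10, -3/10)
2·[YJT] = 1/6, 2·[XJR] = 3/5
[YJT]:[XJR] = 1/6:3/5 = 5/18

[YJT]:[XJR] = 5/18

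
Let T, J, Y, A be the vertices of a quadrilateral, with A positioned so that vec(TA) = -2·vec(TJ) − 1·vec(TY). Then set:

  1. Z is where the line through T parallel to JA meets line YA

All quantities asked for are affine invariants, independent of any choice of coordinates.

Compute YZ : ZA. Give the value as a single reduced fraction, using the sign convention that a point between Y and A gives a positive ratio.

Assign T = (0, 0), J = (1, 0), Y = (0, 1), A = (-2, -1) — the answer is frame-independent, so this choice is without loss of generality.
1. Z is where the line through T parallel to JA meets line YA ⇒ Z = (-3/2, -1/2)
Z = Y + t·(A−Y) with t = 3/4, so YZ:ZA = t:(1−t) = 3/4:1/4

YZ:ZA = 3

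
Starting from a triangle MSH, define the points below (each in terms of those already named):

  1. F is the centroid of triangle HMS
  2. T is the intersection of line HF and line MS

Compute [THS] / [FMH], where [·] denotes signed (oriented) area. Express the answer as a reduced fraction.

Set M = (0, 0), S = (1, 0), H = (0, 1); any affine frame gives the same invariant.
1. F is the centroid of triangle HMS ⇒ F = (1/3, 1/3)
2. T is the intersection of line HF and line MS ⇒ T = (1/2, 0)
2·[THS] = -1/2, 2·[FMH] = -1/3
[THS]:[FMH] = -1/2:-1/3 = 3/2

[THS]:[FMH] = 3/2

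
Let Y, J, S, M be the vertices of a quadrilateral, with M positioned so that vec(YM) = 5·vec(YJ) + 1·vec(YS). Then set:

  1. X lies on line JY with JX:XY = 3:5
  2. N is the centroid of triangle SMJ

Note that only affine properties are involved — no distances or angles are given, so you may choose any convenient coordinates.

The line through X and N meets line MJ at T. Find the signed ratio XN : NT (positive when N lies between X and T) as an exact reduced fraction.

XN:NT = -31/40

Choose coordinates Y = (0, 0), J = (1, 0), S = (0, 1), M = (5, 1).
1. X lies on line JY with JX:XY = 3:5 ⇒ X = (5/8, 0)
2. N is the centroid of triangle SMJ ⇒ N = (2, 2/3)
line XN meets MJ at T = (7/31, -6/31)
N = X + t·(T−X) with t = -31/9, so XN:NT = -31/9:40/9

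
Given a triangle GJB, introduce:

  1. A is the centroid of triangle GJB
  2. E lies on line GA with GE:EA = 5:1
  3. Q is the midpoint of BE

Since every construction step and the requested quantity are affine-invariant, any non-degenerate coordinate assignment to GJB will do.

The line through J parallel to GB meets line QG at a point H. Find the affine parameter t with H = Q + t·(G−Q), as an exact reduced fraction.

Work in coordinates with G = (0, 0), J = (1, 0), B = (0, 1).
1. A is the centroid of triangle GJB ⇒ A = (1/3, 1/3)
2. E lies on line GA with GE:EA = 5:1 ⇒ E = (5/18, 5/18)
3. Q is the midpoint of BE ⇒ Q = (5/36, 23/36)
through J parallel to GB: direction (0, 1); meets QG at H = (1, 23/5)
H = Q + t·(G−Q) with t = -31/5

t = -31/5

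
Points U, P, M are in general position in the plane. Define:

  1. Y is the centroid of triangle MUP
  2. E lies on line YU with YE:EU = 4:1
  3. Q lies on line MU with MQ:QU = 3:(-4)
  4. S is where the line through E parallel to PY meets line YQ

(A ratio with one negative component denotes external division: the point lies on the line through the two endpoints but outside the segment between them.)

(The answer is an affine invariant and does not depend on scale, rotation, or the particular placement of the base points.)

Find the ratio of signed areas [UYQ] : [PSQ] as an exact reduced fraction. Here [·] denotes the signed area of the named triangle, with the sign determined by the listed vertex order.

[UYQ]:[PSQ] = -20/39

Work in coordinates with U = (0, 0), P = (1, 0), M = (0, 1).
1. Y is the centroid of triangle MUP ⇒ Y = (1/3, 1/3)
2. E lies on line YU with YE:EU = 4:1 ⇒ E = (1/15, 1/15)
3. Q lies on line MU with MQ:QU = 3:(-4) ⇒ Q = (0, 4)
4. S is where the line through E parallel to PY meets line YQ ⇒ S = (13/35, -3/35)
2·[UYQ] = 4/3, 2·[PSQ] = -13/5
[UYQ]:[PSQ] = 4/3:-13/5 = -20/39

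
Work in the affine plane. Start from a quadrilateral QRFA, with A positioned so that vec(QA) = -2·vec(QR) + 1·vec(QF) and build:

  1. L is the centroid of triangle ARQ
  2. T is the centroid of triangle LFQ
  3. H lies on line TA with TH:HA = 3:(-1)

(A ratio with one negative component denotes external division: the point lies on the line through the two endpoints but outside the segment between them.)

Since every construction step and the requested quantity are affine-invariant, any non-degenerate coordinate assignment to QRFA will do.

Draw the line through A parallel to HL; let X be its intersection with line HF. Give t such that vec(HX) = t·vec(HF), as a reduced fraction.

Assign Q = (0, 0), R = (1, 0), F = (0, 1), A = (-2, 1) — the answer is frame-independent, so this choice is without loss of generality.
1. L is the centroid of triangle ARQ ⇒ L = (-1/3, 1/3)
2. T is the centroid of triangle LFQ ⇒ T = (-1/9, 4/9)
3. H lies on line TA with TH:HA = 3:(-1) ⇒ H = (-53/18, 23/18)
through A parallel to HL: direction (47/18, -17/18); meets HF at X = (-901/333, 418/333)
X = H + t·(F−H) with t = 3/37

t = 3/37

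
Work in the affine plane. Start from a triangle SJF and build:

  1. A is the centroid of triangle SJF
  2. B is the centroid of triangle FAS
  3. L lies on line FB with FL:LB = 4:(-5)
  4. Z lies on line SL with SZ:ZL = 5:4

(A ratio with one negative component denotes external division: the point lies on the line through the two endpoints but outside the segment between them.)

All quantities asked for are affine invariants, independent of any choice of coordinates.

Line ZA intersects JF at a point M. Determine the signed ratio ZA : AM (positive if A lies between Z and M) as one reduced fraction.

ZA:AM = -71/27

Set S = (0, 0), J = (1, 0), F = (0, 1); any affine frame gives the same invariant.
1. A is the centroid of triangle SJF ⇒ A = (1/3, 1/3)
2. B is the centroid of triangle FAS ⇒ B = (1/9, 4/9)
3. L lies on line FB with FL:LB = 4:(-5) ⇒ L = (-4/9, 29/9)
4. Z lies on line SL with SZ:ZL = 5:4 ⇒ Z = (-20/81, 145/81)
line ZA meets JF at M = (8/71, 63/71)
A = Z + t·(M−Z) with t = 71/44, so ZA:AM = 71/44:-27/44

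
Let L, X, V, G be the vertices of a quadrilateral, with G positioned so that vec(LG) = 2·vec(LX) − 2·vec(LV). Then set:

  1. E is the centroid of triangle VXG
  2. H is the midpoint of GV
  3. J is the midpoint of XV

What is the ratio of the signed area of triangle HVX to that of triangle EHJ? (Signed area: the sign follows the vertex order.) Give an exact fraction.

[HVX]:[EHJ] = 6

Choose coordinates L = (0, 0), X = (1, 0), V = (0, 1), G = (2, -2).
1. E is the centroid of triangle VXG ⇒ E = (1, -1/3)
2. H is the midpoint of GV ⇒ H = (1, -1/2)
3. J is the midpoint of XV ⇒ J = (1/2, 1/2)
2·[HVX] = -1/2, 2·[EHJ] = -1/12
[HVX]:[EHJ] = -1/2:-1/12 = 6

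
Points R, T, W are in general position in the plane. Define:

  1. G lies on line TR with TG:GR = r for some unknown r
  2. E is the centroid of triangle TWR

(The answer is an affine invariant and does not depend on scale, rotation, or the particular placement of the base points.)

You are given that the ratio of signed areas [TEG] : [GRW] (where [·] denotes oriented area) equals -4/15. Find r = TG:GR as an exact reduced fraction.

Work in coordinates with R = (0, 0), T = (1, 0), W = (0, 1).
1. With TG:GR = r, write λ = r/(r+1) so G = T + λ·(R−T); G is affine-linear in λ
2. E is the centroid of triangle TWR ⇒ E = (1/3, 1/3)
Every point depending on G is an affine combination of G and λ-independent points, so each such coordinate is linear in λ; the λ² term in each signed area is a multiple of (R−T)×(R−T) = 0, so 2·[TEG] and 2·[GRW] are each linear in λ. Evaluating at λ=0 and λ=1:
  2·[TEG] = 1/3·λ,   2·[GRW] = λ − 1
So [TEG]:[GRW] = (1/3·λ) / (λ − 1). Setting this equal to -4/15:
  1/3·λ = -4/15·(λ − 1)  ⇒  λ = 4/9
Then r = λ/(1−λ) = (4/9)/(5/9) = 4/5. Check: with r = 4/5, G = (5/9, 0) and [TEG]:[GRW] = -4/15 as required.

r = 4/5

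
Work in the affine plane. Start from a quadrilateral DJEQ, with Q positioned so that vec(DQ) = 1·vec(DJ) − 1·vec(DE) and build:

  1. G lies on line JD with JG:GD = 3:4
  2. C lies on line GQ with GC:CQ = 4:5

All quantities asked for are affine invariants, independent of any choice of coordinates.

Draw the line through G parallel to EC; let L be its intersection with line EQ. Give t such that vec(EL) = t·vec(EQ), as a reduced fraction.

Choose coordinates D = (0, 0), J = (1, 0), E = (0, 1), Q = (1, -1).
1. G lies on line JD with JG:GD = 3:4 ⇒ G = (4/7, 0)
2. C lies on line GQ with GC:CQ = 4:5 ⇒ C = (16/21, -4/9)
through G parallel to EC: direction (16/21, -13/9); meets EQ at L = (-4/5, 13/5)
L = E + t·(Q−E) with t = -4/5

t = -4/5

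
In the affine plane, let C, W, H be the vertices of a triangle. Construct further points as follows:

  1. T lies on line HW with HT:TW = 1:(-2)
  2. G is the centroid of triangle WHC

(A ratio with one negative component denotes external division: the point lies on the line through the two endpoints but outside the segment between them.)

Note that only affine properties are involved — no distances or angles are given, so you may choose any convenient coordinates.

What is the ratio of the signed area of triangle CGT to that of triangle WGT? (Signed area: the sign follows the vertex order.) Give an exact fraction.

Choose coordinates C = (0, 0), W = (1, 0), H = (0, 1).
1. T lies on line HW with HT:TW = 1:(-2) ⇒ T = (-1, 2)
2. G is the centroid of triangle WHC ⇒ G = (1/3, 1/3)
2·[CGT] = 1, 2·[WGT] = -2/3
[CGT]:[WGT] = 1:-2/3 = -3/2

[CGT]:[WGT] = -3/2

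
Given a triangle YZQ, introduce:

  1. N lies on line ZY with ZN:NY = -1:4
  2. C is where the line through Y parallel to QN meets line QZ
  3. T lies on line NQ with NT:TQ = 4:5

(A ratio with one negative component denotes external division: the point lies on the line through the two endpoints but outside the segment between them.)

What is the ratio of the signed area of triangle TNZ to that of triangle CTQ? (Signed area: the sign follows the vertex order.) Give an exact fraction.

[TNZ]:[CTQ] = -1/5

Work in coordinates with Y = (0, 0), Z = (1, 0), Q = (0, 1).
1. N lies on line ZY with ZN:NY = -1:4 ⇒ N = (4/3, 0)
2. C is where the line through Y parallel to QN meets line QZ ⇒ C = (4, -3)
3. T lies on line NQ with NT:TQ = 4:5 ⇒ T = (20/27, 4/9)
2·[TNZ] = -4/27, 2·[CTQ] = 20/27
[TNZ]:[CTQ] = -4/27:20/27 = -1/5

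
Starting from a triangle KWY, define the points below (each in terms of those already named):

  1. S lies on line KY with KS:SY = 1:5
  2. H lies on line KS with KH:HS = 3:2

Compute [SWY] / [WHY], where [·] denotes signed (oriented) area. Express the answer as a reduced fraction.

Work in coordinates with K = (0, 0), W = (1, 0), Y = (0, 1).
1. S lies on line KY with KS:SY = 1:5 ⇒ S = (0, 1/6)
2. H lies on line KS with KH:HS = 3:2 ⇒ H = (0, 1/10)
2·[SWY] = 5/6, 2·[WHY] = -9/10
[SWY]:[WHY] = 5/6:-9/10 = -25/27

[SWY]:[WHY] = -25/27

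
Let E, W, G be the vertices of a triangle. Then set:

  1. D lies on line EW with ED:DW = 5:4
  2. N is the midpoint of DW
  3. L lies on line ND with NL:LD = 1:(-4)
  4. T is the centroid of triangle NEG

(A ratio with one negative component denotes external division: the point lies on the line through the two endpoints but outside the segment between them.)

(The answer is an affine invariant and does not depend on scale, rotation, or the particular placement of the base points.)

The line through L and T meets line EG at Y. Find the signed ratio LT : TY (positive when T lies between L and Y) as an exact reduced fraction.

Choose coordinates E = (0, 0), W = (1, 0), G = (0, 1).
1. D lies on line EW with ED:DW = 5:4 ⇒ D = (5/9, 0)
2. N is the midpoint of DW ⇒ N = (7/9, 0)
3. L lies on line ND with NL:LD = 1:(-4) ⇒ L = (23/27, 0)
4. T is the centroid of triangle NEG ⇒ T = (7/27, 1/3)
line LT meets EG at Y = (0, 23/48)
T = L + t·(Y−L) with t = 16/23, so LT:TY = 16/23:7/23

LT:TY = 16/7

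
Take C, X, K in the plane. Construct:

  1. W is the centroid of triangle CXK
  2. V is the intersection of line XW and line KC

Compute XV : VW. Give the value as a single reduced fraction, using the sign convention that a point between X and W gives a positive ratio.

Set C = (0, 0), X = (1, 0), K = (0, 1); any affine frame gives the same invariant.
1. W is the centroid of triangle CXK ⇒ W = (1/3, 1/3)
2. V is the intersection of line XW and line KC ⇒ V = (0, 1/2)
V = X + t·(W−X) with t = 3/2, so XV:VW = t:(1−t) = 3/2:-1/2

XV:VW = -3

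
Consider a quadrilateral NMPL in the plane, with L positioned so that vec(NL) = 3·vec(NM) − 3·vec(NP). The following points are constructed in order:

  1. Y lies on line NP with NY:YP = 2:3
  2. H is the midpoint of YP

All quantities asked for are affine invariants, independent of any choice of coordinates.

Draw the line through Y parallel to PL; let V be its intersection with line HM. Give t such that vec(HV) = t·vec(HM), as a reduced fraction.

t = -9/19

Work in coordinates with N = (0, 0), M = (1, 0), P = (0, 1), L = (3, -3).
1. Y lies on line NP with NY:YP = 2:3 ⇒ Y = (0, 2/5)
2. H is the midpoint of YP ⇒ H = (0, 7/10)
through Y parallel to PL: direction (3, -4); meets HM at V = (-9/19, 98/95)
V = H + t·(M−H) with t = -9/19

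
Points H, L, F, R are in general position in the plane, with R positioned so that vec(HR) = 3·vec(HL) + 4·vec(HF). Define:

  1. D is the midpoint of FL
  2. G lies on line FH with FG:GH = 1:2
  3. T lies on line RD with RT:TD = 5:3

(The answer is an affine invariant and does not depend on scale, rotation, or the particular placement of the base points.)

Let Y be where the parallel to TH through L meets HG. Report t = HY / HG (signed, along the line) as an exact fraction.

t = -87/46

Assign H = (0, 0), L = (1, 0), F = (0, 1), R = (3, 4) — the answer is frame-independent, so this choice is without loss of generality.
1. D is the midpoint of FL ⇒ D = (1/2, 1/2)
2. G lies on line FH with FG:GH = 1:2 ⇒ G = (0, 2/3)
3. T lies on line RD with RT:TD = 5:3 ⇒ T = (23/16, 29/16)
through L parallel to TH: direction (-23/16, -29/16); meets HG at Y = (0, -29/23)
Y = H + t·(G−H) with t = -87/46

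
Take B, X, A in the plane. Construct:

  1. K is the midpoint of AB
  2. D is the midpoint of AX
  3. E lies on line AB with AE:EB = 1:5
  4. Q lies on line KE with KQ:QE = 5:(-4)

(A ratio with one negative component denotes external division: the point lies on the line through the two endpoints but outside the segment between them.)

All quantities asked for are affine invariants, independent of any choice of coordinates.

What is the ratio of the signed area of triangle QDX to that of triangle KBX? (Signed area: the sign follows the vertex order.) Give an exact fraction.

Choose coordinates B = (0, 0), X = (1, 0), A = (0, 1).
1. K is the midpoint of AB ⇒ K = (0, 1/2)
2. D is the midpoint of AX ⇒ D = (1/2, 1/2)
3. E lies on line AB with AE:EB = 1:5 ⇒ E = (0, 5/6)
4. Q lies on line KE with KQ:QE = 5:(-4) ⇒ Q = (0, 13/6)
2·[QDX] = 7/12, 2·[KBX] = 1/2
[QDX]:[KBX] = 7/12:1/2 = 7/6

[QDX]:[KBX] = 7/6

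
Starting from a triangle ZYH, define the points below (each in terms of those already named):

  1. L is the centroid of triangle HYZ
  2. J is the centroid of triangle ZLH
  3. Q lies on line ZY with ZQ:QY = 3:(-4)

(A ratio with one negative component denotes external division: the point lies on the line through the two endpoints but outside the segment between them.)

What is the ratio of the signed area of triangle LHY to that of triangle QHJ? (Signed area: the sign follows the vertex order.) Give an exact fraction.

Choose coordinates Z = (0, 0), Y = (1, 0), H = (0, 1).
1. L is the centroid of triangle HYZ ⇒ L = (1/3, 1/3)
2. J is the centroid of triangle ZLH ⇒ J = (1/9, 4/9)
3. Q lies on line ZY with ZQ:QY = 3:(-4) ⇒ Q = (-3, 0)
2·[LHY] = -1/3, 2·[QHJ] = -16/9
[LHY]:[QHJ] = -1/3:-16/9 = 3/16

[LHY]:[QHJ] = 3/16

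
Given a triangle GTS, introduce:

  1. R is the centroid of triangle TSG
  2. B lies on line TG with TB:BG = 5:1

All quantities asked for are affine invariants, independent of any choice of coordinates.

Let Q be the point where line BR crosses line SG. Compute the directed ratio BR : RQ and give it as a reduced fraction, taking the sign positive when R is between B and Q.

Set G = (0, 0), T = (1, 0), S = (0, 1); any affine frame gives the same invariant.
1. R is the centroid of triangle TSG ⇒ R = (1/3, 1/3)
2. B lies on line TG with TB:BG = 5:1 ⇒ B = (1/6, 0)
line BR meets SG at Q = (0, -1/3)
R = B + t·(Q−B) with t = -1, so BR:RQ = -1:2

BR:RQ = -1/2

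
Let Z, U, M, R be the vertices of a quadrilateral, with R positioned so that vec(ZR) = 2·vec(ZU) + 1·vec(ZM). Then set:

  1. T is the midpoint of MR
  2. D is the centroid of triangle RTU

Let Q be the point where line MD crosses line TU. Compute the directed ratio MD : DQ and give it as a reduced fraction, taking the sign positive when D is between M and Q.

Choose coordinates Z = (0, 0), U = (1, 0), M = (0, 1), R = (2, 1).
1. T is the midpoint of MR ⇒ T = (1, 1)
2. D is the centroid of triangle RTU ⇒ D = (4/3, 2/3)
line MD meets TU at Q = (1, 3/4)
D = M + t·(Q−M) with t = 4/3, so MD:DQ = 4/3:-1/3

MD:DQ = -4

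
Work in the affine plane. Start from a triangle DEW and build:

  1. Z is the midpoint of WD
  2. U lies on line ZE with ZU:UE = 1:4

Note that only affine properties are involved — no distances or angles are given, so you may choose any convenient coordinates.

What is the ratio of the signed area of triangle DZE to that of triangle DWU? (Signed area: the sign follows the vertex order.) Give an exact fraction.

Work in coordinates with D = (0, 0), E = (1, 0), W = (0, 1).
1. Z is the midpoint of WD ⇒ Z = (0, 1/2)
2. U lies on line ZE with ZU:UE = 1:4 ⇒ U = (1/5, 2/5)
2·[DZE] = -1/2, 2·[DWU] = -1/5
[DZE]:[DWU] = -1/2:-1/5 = 5/2

[DZE]:[DWU] = 5/2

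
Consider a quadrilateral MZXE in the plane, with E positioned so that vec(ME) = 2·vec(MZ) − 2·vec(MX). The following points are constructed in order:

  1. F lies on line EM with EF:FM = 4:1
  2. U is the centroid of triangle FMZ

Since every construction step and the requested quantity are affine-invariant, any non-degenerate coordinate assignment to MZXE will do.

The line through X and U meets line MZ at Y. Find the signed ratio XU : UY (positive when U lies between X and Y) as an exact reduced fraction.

XU:UY = -17/2

Assign M = (0, 0), Z = (1, 0), X = (0, 1), E = (2, -2) — the answer is frame-independent, so this choice is without loss of generality.
1. F lies on line EM with EF:FM = 4:1 ⇒ F = (2/5, -2/5)
2. U is the centroid of triangle FMZ ⇒ U = (7/15, -2/15)
line XU meets MZ at Y = (7/17, 0)
U = X + t·(Y−X) with t = 17/15, so XU:UY = 17/15:-2/15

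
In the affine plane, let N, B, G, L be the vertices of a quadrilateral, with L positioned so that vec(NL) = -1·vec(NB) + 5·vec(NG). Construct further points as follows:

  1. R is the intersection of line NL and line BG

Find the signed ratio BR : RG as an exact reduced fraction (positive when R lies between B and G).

Choose coordinates N = (0, 0), B = (1, 0), G = (0, 1), L = (-1, 5).
1. R is the intersection of line NL and line BG ⇒ R = (-1/4, 5/4)
R = B + t·(G−B) with t = 5/4, so BR:RG = t:(1−t) = 5/4:-1/4

BR:RG = -5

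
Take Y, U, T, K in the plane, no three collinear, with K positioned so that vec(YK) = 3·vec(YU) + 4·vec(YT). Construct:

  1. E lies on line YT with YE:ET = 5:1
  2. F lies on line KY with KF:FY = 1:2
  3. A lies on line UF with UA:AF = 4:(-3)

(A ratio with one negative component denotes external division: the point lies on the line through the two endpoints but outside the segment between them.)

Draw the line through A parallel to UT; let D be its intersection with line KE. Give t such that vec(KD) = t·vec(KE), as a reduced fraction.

t = -52/37

Choose coordinates Y = (0, 0), U = (1, 0), T = (0, 1), K = (3, 4).
1. E lies on line YT with YE:ET = 5:1 ⇒ E = (0, 5/6)
2. F lies on line KY with KF:FY = 1:2 ⇒ F = (2, 8/3)
3. A lies on line UF with UA:AF = 4:(-3) ⇒ A = (5, 32/3)
through A parallel to UT: direction (-1, 1); meets KE at D = (267/37, 938/111)
D = K + t·(E−K) with t = -52/37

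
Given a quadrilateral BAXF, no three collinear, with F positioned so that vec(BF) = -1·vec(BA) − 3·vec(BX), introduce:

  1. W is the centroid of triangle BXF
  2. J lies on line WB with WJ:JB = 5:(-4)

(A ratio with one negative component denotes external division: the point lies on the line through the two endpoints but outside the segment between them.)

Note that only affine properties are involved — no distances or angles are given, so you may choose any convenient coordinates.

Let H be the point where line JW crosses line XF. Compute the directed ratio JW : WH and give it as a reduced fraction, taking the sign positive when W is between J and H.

Work in coordinates with B = (0, 0), A = (1, 0), X = (0, 1), F = (-1, -3).
1. W is the centroid of triangle BXF ⇒ W = (-1/3, -2/3)
2. J lies on line WB with WJ:JB = 5:(-4) ⇒ J = (4/3, 8/3)
line JW meets XF at H = (-1/2, -1)
W = J + t·(H−J) with t = 10/11, so JW:WH = 10/11:1/11

JW:WH = 10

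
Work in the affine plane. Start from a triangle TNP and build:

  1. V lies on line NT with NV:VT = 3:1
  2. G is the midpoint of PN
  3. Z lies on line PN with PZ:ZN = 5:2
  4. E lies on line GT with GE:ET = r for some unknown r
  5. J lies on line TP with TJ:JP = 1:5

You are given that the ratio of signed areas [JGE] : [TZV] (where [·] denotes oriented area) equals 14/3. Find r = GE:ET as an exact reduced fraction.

Choose coordinates T = (0, 0), N = (1, 0), P = (0, 1).
1. V lies on line NT with NV:VT = 3:1 ⇒ V = (1/4, 0)
2. G is the midpoint of PN ⇒ G = (1/2, 1/2)
3. Z lies on line PN with PZ:ZN = 5:2 ⇒ Z = (5/7, 2/7)
4. With GE:ET = r, write λ = r/(r+1) so E = G + λ·(T−G); E is affine-linear in λ
5. J lies on line TP with TJ:JP = 1:5 ⇒ J = (0, 1/6)
Every point depending on E is an affine combination of E and λ-independent points, so each such coordinate is linear in λ; the λ² term in each signed area is a multiple of (T−G)×(T−G) = 0, so 2·[JGE] and 2·[TZV] are each linear in λ. Evaluating at λ=0 and λ=1:
  2·[JGE] = -1/12·λ,   2·[TZV] = -1/14
So [JGE]:[TZV] = (-1/12·λ) / (-1/14). Setting this equal to 14/3:
  -1/12·λ = 14/3·(-1/14)  ⇒  λ = 4
Then r = λ/(1−λ) = (4)/(-3) = -4/3. Check: with r = -4/3, E = (-3/2, -3/2) and [JGE]:[TZV] = 14/3 as required.

r = -4/3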